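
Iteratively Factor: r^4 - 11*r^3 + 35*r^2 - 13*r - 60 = (r - 3)*(r^3 - 8*r^2 + 11*r + 20) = (r - 3)*(r + 1)*(r^2 - 9*r + 20) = (r - 5)*(r - 3)*(r + 1)*(r - 4)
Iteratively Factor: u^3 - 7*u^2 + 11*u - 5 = (u - 1)*(u^2 - 6*u + 5) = (u - 1)^2*(u - 5)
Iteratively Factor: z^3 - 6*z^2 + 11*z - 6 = (z - 1)*(z^2 - 5*z + 6) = (z - 2)*(z - 1)*(z - 3)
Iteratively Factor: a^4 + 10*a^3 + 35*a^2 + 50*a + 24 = (a + 1)*(a^3 + 9*a^2 + 26*a + 24) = (a + 1)*(a + 4)*(a^2 + 5*a + 6) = (a + 1)*(a + 3)*(a + 4)*(a + 2)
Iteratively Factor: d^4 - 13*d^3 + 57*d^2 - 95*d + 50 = (d - 5)*(d^3 - 8*d^2 + 17*d - 10) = (d - 5)*(d - 1)*(d^2 - 7*d + 10) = (d - 5)^2*(d - 1)*(d - 2)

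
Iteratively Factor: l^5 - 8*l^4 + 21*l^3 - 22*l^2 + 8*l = (l - 1)*(l^4 - 7*l^3 + 14*l^2 - 8*l) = l*(l - 1)*(l^3 - 7*l^2 + 14*l - 8) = l*(l - 4)*(l - 1)*(l^2 - 3*l + 2) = l*(l - 4)*(l - 2)*(l - 1)*(l - 1)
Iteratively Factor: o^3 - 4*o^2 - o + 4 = (o + 1)*(o^2 - 5*o + 4) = (o - 1)*(o + 1)*(o - 4)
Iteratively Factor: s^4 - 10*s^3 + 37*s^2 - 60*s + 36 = (s - 3)*(s^3 - 7*s^2 + 16*s - 12) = (s - 3)^2*(s^2 - 4*s + 4) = (s - 3)^2*(s - 2)*(s - 2)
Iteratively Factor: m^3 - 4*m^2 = (m)*(m^2 - 4*m) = m^2*(m - 4)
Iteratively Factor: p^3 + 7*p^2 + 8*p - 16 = (p + 4)*(p^2 + 3*p - 4) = (p + 4)^2*(p - 1)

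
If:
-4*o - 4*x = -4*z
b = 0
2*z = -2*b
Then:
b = 0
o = -x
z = 0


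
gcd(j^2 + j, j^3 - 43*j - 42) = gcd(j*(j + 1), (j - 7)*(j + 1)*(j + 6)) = j + 1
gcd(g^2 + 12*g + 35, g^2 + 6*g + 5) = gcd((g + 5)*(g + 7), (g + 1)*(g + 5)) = g + 5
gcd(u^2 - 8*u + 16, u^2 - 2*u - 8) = u - 4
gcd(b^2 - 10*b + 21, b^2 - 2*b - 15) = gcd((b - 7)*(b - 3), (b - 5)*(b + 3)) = 1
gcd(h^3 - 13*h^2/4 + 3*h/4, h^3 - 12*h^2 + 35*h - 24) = h - 3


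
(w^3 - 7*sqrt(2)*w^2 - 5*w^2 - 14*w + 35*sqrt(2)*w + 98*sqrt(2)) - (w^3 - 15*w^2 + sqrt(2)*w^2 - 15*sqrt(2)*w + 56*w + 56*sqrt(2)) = -8*sqrt(2)*w^2 + 10*w^2 - 70*w + 50*sqrt(2)*w + 42*sqrt(2)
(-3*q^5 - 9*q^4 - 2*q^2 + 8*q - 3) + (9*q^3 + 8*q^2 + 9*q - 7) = -3*q^5 - 9*q^4 + 9*q^3 + 6*q^2 + 17*q - 10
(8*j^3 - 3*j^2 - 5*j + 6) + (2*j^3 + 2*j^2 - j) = 10*j^3 - j^2 - 6*j + 6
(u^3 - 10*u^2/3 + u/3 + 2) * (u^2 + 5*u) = u^5 + 5*u^4/3 - 49*u^3/3 + 11*u^2/3 + 10*u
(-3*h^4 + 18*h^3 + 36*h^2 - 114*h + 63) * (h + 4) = -3*h^5 + 6*h^4 + 108*h^3 + 30*h^2 - 393*h + 252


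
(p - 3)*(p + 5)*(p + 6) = p^3 + 8*p^2 - 3*p - 90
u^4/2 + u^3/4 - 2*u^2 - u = u*(u/2 + 1)*(u - 2)*(u + 1/2)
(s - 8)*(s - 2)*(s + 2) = s^3 - 8*s^2 - 4*s + 32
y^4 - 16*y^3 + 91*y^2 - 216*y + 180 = (y - 6)*(y - 5)*(y - 3)*(y - 2)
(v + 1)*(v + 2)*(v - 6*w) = v^3 - 6*v^2*w + 3*v^2 - 18*v*w + 2*v - 12*w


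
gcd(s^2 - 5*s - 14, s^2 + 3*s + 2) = s + 2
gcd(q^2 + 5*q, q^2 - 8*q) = q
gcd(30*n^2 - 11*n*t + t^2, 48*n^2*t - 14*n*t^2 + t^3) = -6*n + t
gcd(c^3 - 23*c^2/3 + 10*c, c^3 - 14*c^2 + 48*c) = c^2 - 6*c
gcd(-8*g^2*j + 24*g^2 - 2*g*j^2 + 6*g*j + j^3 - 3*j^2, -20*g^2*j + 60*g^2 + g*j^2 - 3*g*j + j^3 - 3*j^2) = 4*g*j - 12*g - j^2 + 3*j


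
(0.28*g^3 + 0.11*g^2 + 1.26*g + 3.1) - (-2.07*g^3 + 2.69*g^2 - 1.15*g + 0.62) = 2.35*g^3 - 2.58*g^2 + 2.41*g + 2.48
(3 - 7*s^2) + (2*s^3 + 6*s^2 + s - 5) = 2*s^3 - s^2 + s - 2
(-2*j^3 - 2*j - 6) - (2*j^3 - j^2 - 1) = -4*j^3 + j^2 - 2*j - 5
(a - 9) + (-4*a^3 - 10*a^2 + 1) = -4*a^3 - 10*a^2 + a - 8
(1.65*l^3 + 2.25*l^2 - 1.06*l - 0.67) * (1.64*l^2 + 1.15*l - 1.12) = 2.706*l^5 + 5.5875*l^4 - 0.9989*l^3 - 4.8378*l^2 + 0.4167*l + 0.7504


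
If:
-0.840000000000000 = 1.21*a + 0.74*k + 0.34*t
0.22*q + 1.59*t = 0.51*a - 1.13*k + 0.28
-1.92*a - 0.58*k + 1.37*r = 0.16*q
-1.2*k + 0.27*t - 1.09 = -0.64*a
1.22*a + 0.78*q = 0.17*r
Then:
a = -0.32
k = -0.93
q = 0.33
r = -0.80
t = 0.69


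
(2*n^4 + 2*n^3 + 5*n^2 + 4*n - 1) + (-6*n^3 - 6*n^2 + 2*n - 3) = 2*n^4 - 4*n^3 - n^2 + 6*n - 4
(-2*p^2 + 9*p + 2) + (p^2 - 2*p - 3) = -p^2 + 7*p - 1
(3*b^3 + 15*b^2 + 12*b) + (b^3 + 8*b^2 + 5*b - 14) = 4*b^3 + 23*b^2 + 17*b - 14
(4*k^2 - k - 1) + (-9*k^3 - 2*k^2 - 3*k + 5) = -9*k^3 + 2*k^2 - 4*k + 4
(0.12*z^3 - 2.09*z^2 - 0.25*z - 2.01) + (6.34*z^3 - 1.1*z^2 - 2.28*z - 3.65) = 6.46*z^3 - 3.19*z^2 - 2.53*z - 5.66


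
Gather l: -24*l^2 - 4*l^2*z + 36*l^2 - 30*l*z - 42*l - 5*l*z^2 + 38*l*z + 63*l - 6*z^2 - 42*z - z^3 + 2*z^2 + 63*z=l^2*(12 - 4*z) + l*(-5*z^2 + 8*z + 21) - z^3 - 4*z^2 + 21*z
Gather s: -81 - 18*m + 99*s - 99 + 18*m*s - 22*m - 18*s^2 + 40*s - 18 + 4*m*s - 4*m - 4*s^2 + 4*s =-44*m - 22*s^2 + s*(22*m + 143) - 198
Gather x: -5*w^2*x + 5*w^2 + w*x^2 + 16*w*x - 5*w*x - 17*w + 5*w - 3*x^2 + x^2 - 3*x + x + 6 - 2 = 5*w^2 - 12*w + x^2*(w - 2) + x*(-5*w^2 + 11*w - 2) + 4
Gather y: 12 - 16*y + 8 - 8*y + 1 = 21 - 24*y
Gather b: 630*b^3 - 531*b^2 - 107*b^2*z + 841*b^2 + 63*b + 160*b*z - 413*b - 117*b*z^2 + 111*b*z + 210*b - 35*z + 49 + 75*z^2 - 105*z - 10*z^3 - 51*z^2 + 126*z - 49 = 630*b^3 + b^2*(310 - 107*z) + b*(-117*z^2 + 271*z - 140) - 10*z^3 + 24*z^2 - 14*z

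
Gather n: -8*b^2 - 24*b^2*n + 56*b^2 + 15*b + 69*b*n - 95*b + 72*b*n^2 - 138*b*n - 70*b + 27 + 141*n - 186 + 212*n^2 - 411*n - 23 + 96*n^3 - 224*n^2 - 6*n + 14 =48*b^2 - 150*b + 96*n^3 + n^2*(72*b - 12) + n*(-24*b^2 - 69*b - 276) - 168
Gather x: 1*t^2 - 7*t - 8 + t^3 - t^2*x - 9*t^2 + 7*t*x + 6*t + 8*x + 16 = t^3 - 8*t^2 - t + x*(-t^2 + 7*t + 8) + 8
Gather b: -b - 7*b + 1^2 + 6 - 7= -8*b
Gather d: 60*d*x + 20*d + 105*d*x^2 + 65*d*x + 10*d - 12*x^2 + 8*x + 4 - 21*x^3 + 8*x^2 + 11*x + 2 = d*(105*x^2 + 125*x + 30) - 21*x^3 - 4*x^2 + 19*x + 6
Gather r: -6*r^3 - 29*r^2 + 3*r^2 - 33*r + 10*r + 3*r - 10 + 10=-6*r^3 - 26*r^2 - 20*r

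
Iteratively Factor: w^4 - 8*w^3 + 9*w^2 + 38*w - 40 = (w + 2)*(w^3 - 10*w^2 + 29*w - 20) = (w - 4)*(w + 2)*(w^2 - 6*w + 5) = (w - 4)*(w - 1)*(w + 2)*(w - 5)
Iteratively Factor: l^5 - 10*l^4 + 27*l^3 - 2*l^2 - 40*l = (l - 5)*(l^4 - 5*l^3 + 2*l^2 + 8*l) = (l - 5)*(l + 1)*(l^3 - 6*l^2 + 8*l) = (l - 5)*(l - 4)*(l + 1)*(l^2 - 2*l) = (l - 5)*(l - 4)*(l - 2)*(l + 1)*(l)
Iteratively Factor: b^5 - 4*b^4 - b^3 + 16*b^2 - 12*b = (b - 2)*(b^4 - 2*b^3 - 5*b^2 + 6*b) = (b - 3)*(b - 2)*(b^3 + b^2 - 2*b) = (b - 3)*(b - 2)*(b + 2)*(b^2 - b) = b*(b - 3)*(b - 2)*(b + 2)*(b - 1)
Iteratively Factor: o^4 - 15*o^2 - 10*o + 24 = (o - 1)*(o^3 + o^2 - 14*o - 24) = (o - 4)*(o - 1)*(o^2 + 5*o + 6) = (o - 4)*(o - 1)*(o + 3)*(o + 2)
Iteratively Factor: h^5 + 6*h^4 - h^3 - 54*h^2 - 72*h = (h)*(h^4 + 6*h^3 - h^2 - 54*h - 72) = h*(h - 3)*(h^3 + 9*h^2 + 26*h + 24) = h*(h - 3)*(h + 3)*(h^2 + 6*h + 8) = h*(h - 3)*(h + 2)*(h + 3)*(h + 4)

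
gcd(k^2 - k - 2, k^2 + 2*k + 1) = k + 1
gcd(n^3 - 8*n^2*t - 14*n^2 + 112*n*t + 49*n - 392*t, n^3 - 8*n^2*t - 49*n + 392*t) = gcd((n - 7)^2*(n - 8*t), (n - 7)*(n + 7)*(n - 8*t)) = -n^2 + 8*n*t + 7*n - 56*t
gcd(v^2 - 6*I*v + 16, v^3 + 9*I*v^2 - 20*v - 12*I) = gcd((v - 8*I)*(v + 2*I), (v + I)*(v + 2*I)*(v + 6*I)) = v + 2*I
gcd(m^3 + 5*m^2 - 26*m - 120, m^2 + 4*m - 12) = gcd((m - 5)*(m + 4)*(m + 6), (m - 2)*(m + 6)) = m + 6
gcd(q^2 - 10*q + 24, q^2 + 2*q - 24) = q - 4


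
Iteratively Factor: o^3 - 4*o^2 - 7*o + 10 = (o - 1)*(o^2 - 3*o - 10) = (o - 5)*(o - 1)*(o + 2)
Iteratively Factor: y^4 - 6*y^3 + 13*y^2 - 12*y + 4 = (y - 1)*(y^3 - 5*y^2 + 8*y - 4) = (y - 1)^2*(y^2 - 4*y + 4) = (y - 2)*(y - 1)^2*(y - 2)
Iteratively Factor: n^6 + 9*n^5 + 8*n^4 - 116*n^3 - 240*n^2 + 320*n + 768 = (n + 4)*(n^5 + 5*n^4 - 12*n^3 - 68*n^2 + 32*n + 192) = (n + 4)^2*(n^4 + n^3 - 16*n^2 - 4*n + 48) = (n - 2)*(n + 4)^2*(n^3 + 3*n^2 - 10*n - 24) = (n - 3)*(n - 2)*(n + 4)^2*(n^2 + 6*n + 8) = (n - 3)*(n - 2)*(n + 2)*(n + 4)^2*(n + 4)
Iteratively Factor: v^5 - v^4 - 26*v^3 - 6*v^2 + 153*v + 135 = (v - 5)*(v^4 + 4*v^3 - 6*v^2 - 36*v - 27) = (v - 5)*(v + 3)*(v^3 + v^2 - 9*v - 9) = (v - 5)*(v - 3)*(v + 3)*(v^2 + 4*v + 3) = (v - 5)*(v - 3)*(v + 1)*(v + 3)*(v + 3)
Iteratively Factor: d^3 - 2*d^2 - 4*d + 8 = (d + 2)*(d^2 - 4*d + 4) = (d - 2)*(d + 2)*(d - 2)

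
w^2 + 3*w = w*(w + 3)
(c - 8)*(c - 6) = c^2 - 14*c + 48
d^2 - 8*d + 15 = (d - 5)*(d - 3)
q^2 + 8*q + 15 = (q + 3)*(q + 5)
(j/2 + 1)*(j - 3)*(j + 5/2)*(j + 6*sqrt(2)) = j^4/2 + 3*j^3/4 + 3*sqrt(2)*j^3 - 17*j^2/4 + 9*sqrt(2)*j^2/2 - 51*sqrt(2)*j/2 - 15*j/2 - 45*sqrt(2)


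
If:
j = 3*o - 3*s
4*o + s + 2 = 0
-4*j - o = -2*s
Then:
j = -2/23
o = -28/69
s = -26/69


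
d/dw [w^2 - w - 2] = 2*w - 1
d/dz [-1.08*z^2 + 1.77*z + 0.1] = 1.77 - 2.16*z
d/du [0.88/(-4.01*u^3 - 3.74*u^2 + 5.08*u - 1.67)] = (10.5864*u^2 + 6.5824*u - 4.4704)/(4.01*u^3 + 3.74*u^2 - 5.08*u + 1.67)^2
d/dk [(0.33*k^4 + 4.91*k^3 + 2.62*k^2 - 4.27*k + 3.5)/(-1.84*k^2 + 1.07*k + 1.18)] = (-1.2144*k^5 - 7.9751*k^4 + 12.065*k^3 + 12.328*k^2 + 19.0632*k - 8.7836)/(3.3856*k^4 - 3.9376*k^3 - 3.1975*k^2 + 2.5252*k + 1.3924)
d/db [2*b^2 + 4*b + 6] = 4*b + 4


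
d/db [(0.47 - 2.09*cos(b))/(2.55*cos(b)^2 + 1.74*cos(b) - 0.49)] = (-5.3295*cos(b)^2 + 2.397*cos(b) - 0.2063)*sin(b)/(6.5025*cos(b)^4 + 8.874*cos(b)^3 + 0.5286*cos(b)^2 - 1.7052*cos(b) + 0.2401)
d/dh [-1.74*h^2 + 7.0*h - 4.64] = 7.0 - 3.48*h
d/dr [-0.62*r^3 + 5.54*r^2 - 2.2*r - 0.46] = -1.86*r^2 + 11.08*r - 2.2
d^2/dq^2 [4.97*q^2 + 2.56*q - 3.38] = 9.94000000000000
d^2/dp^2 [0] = 0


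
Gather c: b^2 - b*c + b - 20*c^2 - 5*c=b^2 + b - 20*c^2 + c*(-b - 5)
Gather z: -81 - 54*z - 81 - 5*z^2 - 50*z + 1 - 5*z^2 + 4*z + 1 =-10*z^2 - 100*z - 160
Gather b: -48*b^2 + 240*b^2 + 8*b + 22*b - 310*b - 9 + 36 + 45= 192*b^2 - 280*b + 72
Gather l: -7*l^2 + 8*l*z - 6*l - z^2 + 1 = -7*l^2 + l*(8*z - 6) - z^2 + 1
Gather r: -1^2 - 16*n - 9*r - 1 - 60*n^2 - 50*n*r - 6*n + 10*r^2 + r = -60*n^2 - 22*n + 10*r^2 + r*(-50*n - 8) - 2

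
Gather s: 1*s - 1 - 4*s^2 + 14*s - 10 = -4*s^2 + 15*s - 11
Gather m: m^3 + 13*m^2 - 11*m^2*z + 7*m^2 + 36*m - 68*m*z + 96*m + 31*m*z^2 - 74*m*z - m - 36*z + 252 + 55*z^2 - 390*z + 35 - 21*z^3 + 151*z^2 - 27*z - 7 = m^3 + m^2*(20 - 11*z) + m*(31*z^2 - 142*z + 131) - 21*z^3 + 206*z^2 - 453*z + 280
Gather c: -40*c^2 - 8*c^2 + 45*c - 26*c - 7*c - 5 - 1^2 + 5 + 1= -48*c^2 + 12*c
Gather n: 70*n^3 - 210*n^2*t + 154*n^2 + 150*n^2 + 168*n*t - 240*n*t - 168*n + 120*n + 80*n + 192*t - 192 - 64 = 70*n^3 + n^2*(304 - 210*t) + n*(32 - 72*t) + 192*t - 256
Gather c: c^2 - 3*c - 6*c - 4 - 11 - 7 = c^2 - 9*c - 22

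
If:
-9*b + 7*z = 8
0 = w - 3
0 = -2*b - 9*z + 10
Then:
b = -2/95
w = 3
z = 106/95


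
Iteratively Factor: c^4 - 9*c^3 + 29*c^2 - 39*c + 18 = (c - 1)*(c^3 - 8*c^2 + 21*c - 18) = (c - 3)*(c - 1)*(c^2 - 5*c + 6) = (c - 3)*(c - 2)*(c - 1)*(c - 3)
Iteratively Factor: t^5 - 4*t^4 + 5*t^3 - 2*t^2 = (t - 1)*(t^4 - 3*t^3 + 2*t^2) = t*(t - 1)*(t^3 - 3*t^2 + 2*t) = t*(t - 1)^2*(t^2 - 2*t) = t*(t - 2)*(t - 1)^2*(t)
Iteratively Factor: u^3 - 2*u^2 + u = (u)*(u^2 - 2*u + 1) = u*(u - 1)*(u - 1)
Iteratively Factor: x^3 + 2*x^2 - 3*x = (x + 3)*(x^2 - x) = (x - 1)*(x + 3)*(x)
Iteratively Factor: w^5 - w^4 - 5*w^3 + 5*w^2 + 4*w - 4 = (w - 2)*(w^4 + w^3 - 3*w^2 - w + 2) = (w - 2)*(w - 1)*(w^3 + 2*w^2 - w - 2) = (w - 2)*(w - 1)^2*(w^2 + 3*w + 2) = (w - 2)*(w - 1)^2*(w + 2)*(w + 1)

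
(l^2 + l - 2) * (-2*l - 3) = -2*l^3 - 5*l^2 + l + 6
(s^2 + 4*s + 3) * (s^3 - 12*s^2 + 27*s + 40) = s^5 - 8*s^4 - 18*s^3 + 112*s^2 + 241*s + 120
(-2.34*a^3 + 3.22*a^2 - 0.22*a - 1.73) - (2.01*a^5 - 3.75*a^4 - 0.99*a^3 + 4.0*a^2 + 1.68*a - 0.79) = -2.01*a^5 + 3.75*a^4 - 1.35*a^3 - 0.78*a^2 - 1.9*a - 0.94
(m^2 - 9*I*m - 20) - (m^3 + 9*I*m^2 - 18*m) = -m^3 + m^2 - 9*I*m^2 + 18*m - 9*I*m - 20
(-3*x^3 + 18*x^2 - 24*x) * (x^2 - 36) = -3*x^5 + 18*x^4 + 84*x^3 - 648*x^2 + 864*x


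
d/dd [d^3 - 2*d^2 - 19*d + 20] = 3*d^2 - 4*d - 19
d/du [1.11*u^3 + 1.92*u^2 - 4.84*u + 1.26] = 3.33*u^2 + 3.84*u - 4.84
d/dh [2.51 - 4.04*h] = -4.04000000000000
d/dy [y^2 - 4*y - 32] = 2*y - 4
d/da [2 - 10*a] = -10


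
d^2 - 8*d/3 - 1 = (d - 3)*(d + 1/3)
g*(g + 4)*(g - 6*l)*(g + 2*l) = g^4 - 4*g^3*l + 4*g^3 - 12*g^2*l^2 - 16*g^2*l - 48*g*l^2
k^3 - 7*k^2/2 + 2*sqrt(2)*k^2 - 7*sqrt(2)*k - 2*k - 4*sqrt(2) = (k - 4)*(k + 1/2)*(k + 2*sqrt(2))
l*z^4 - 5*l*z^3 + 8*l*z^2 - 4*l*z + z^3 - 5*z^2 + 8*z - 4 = (z - 2)^2*(z - 1)*(l*z + 1)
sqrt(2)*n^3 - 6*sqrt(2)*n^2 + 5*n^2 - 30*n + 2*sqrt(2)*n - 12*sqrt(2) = (n - 6)*(n + 2*sqrt(2))*(sqrt(2)*n + 1)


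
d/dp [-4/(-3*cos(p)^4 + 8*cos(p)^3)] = 48*(cos(p) - 2)*sin(p)/((3*cos(p) - 8)^2*cos(p)^4)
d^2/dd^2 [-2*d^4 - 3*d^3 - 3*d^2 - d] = -24*d^2 - 18*d - 6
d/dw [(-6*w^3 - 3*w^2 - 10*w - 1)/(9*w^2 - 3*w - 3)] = (-6*w^4 + 4*w^3 + 17*w^2 + 4*w + 3)/(9*w^4 - 6*w^3 - 5*w^2 + 2*w + 1)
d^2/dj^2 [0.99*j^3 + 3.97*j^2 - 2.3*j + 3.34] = 5.94*j + 7.94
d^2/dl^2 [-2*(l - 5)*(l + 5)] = -4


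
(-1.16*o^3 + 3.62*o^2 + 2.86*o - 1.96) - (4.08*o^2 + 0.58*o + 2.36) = -1.16*o^3 - 0.46*o^2 + 2.28*o - 4.32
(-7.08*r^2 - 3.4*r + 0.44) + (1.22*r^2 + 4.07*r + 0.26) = -5.86*r^2 + 0.67*r + 0.7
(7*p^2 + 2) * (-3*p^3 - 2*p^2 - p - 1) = -21*p^5 - 14*p^4 - 13*p^3 - 11*p^2 - 2*p - 2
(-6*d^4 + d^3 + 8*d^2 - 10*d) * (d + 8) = -6*d^5 - 47*d^4 + 16*d^3 + 54*d^2 - 80*d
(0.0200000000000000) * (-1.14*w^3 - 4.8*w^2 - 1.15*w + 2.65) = -0.0228*w^3 - 0.096*w^2 - 0.023*w + 0.053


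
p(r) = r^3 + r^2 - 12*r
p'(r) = 3*r^2 + 2*r - 12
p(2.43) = -8.91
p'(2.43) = 10.57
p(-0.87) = 10.54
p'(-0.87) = -11.47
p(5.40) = 121.82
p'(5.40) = 86.28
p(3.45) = 11.57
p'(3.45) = 30.61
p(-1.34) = 15.47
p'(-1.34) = -9.29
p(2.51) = -8.01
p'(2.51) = 11.92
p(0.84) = -8.78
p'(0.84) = -8.20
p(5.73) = 152.21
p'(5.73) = 97.96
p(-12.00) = -1440.00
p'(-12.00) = 396.00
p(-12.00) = -1440.00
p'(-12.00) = 396.00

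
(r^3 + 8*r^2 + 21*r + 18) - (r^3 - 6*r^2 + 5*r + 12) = 14*r^2 + 16*r + 6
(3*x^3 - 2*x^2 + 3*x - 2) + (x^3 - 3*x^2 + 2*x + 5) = 4*x^3 - 5*x^2 + 5*x + 3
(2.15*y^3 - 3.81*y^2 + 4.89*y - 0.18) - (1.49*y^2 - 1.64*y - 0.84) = 2.15*y^3 - 5.3*y^2 + 6.53*y + 0.66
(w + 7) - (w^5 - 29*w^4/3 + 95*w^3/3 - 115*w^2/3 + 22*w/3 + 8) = -w^5 + 29*w^4/3 - 95*w^3/3 + 115*w^2/3 - 19*w/3 - 1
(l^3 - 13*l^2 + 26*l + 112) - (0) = l^3 - 13*l^2 + 26*l + 112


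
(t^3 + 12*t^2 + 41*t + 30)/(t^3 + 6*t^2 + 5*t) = (t + 6)/t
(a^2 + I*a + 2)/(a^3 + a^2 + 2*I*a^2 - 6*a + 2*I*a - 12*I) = (a - I)/(a^2 + a - 6)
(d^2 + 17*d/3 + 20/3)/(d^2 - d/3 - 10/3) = (d + 4)/(d - 2)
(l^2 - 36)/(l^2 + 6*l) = (l - 6)/l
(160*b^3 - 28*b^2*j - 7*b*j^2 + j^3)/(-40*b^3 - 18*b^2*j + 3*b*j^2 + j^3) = (-8*b + j)/(2*b + j)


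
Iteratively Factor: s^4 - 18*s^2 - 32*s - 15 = (s - 5)*(s^3 + 5*s^2 + 7*s + 3) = (s - 5)*(s + 3)*(s^2 + 2*s + 1) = (s - 5)*(s + 1)*(s + 3)*(s + 1)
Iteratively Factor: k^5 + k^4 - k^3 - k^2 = (k + 1)*(k^4 - k^2) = (k - 1)*(k + 1)*(k^3 + k^2) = k*(k - 1)*(k + 1)*(k^2 + k) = k*(k - 1)*(k + 1)^2*(k)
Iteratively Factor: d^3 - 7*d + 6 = (d - 2)*(d^2 + 2*d - 3) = (d - 2)*(d - 1)*(d + 3)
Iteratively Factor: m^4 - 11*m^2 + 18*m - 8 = (m - 2)*(m^3 + 2*m^2 - 7*m + 4) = (m - 2)*(m - 1)*(m^2 + 3*m - 4) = (m - 2)*(m - 1)^2*(m + 4)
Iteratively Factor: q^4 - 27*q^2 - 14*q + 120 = (q + 3)*(q^3 - 3*q^2 - 18*q + 40) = (q - 2)*(q + 3)*(q^2 - q - 20) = (q - 5)*(q - 2)*(q + 3)*(q + 4)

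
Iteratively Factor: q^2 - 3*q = (q - 3)*(q)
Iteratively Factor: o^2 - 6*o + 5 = (o - 1)*(o - 5)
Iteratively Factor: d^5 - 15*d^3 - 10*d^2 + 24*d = (d)*(d^4 - 15*d^2 - 10*d + 24) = d*(d + 3)*(d^3 - 3*d^2 - 6*d + 8) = d*(d + 2)*(d + 3)*(d^2 - 5*d + 4) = d*(d - 4)*(d + 2)*(d + 3)*(d - 1)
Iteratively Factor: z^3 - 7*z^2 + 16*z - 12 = (z - 3)*(z^2 - 4*z + 4) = (z - 3)*(z - 2)*(z - 2)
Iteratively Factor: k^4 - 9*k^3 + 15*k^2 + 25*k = (k - 5)*(k^3 - 4*k^2 - 5*k) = (k - 5)*(k + 1)*(k^2 - 5*k) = k*(k - 5)*(k + 1)*(k - 5)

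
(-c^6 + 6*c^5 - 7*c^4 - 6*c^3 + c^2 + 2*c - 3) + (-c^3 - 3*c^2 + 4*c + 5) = -c^6 + 6*c^5 - 7*c^4 - 7*c^3 - 2*c^2 + 6*c + 2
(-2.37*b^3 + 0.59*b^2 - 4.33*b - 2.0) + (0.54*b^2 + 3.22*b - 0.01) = -2.37*b^3 + 1.13*b^2 - 1.11*b - 2.01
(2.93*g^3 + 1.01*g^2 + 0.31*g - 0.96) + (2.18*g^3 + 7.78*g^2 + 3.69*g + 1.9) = 5.11*g^3 + 8.79*g^2 + 4.0*g + 0.94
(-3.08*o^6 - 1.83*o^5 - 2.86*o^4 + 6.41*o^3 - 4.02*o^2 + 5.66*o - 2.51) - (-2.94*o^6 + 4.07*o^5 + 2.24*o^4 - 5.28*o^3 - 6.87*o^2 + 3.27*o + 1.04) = -0.14*o^6 - 5.9*o^5 - 5.1*o^4 + 11.69*o^3 + 2.85*o^2 + 2.39*o - 3.55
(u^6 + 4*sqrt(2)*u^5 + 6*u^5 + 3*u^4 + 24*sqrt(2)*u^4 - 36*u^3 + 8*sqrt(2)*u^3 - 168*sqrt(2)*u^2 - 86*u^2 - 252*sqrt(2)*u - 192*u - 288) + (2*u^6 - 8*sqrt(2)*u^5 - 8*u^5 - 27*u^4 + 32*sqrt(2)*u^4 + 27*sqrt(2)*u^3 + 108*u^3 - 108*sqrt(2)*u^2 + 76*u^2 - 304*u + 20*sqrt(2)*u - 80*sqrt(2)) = 3*u^6 - 4*sqrt(2)*u^5 - 2*u^5 - 24*u^4 + 56*sqrt(2)*u^4 + 35*sqrt(2)*u^3 + 72*u^3 - 276*sqrt(2)*u^2 - 10*u^2 - 496*u - 232*sqrt(2)*u - 288 - 80*sqrt(2)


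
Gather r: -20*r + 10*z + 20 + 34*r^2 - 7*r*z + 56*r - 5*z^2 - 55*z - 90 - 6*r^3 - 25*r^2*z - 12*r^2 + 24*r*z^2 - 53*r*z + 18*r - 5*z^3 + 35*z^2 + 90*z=-6*r^3 + r^2*(22 - 25*z) + r*(24*z^2 - 60*z + 54) - 5*z^3 + 30*z^2 + 45*z - 70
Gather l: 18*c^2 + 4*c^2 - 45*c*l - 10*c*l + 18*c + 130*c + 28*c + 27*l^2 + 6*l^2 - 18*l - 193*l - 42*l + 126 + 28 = 22*c^2 + 176*c + 33*l^2 + l*(-55*c - 253) + 154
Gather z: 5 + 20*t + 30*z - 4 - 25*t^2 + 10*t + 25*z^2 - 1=-25*t^2 + 30*t + 25*z^2 + 30*z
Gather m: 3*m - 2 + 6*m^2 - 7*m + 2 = 6*m^2 - 4*m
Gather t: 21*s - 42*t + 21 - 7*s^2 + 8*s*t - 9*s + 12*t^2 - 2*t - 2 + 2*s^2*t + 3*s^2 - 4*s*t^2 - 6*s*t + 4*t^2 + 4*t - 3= -4*s^2 + 12*s + t^2*(16 - 4*s) + t*(2*s^2 + 2*s - 40) + 16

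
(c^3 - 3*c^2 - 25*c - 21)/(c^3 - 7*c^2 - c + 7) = (c + 3)/(c - 1)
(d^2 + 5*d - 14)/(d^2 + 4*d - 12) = (d + 7)/(d + 6)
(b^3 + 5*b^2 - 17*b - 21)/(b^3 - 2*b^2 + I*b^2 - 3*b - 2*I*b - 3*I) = (b + 7)/(b + I)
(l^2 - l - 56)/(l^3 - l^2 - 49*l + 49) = (l - 8)/(l^2 - 8*l + 7)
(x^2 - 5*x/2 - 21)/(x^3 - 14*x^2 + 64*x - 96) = (x + 7/2)/(x^2 - 8*x + 16)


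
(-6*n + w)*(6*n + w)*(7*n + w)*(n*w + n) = -252*n^4*w - 252*n^4 - 36*n^3*w^2 - 36*n^3*w + 7*n^2*w^3 + 7*n^2*w^2 + n*w^4 + n*w^3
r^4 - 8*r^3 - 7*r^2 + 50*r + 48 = (r - 8)*(r - 3)*(r + 1)*(r + 2)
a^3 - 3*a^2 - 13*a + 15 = (a - 5)*(a - 1)*(a + 3)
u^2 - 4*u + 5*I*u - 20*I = (u - 4)*(u + 5*I)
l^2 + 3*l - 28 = (l - 4)*(l + 7)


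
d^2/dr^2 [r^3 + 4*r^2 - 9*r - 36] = 6*r + 8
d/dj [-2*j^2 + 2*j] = 2 - 4*j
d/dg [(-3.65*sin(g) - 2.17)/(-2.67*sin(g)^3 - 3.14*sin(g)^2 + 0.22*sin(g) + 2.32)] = (-28.24585*sin(g) + 4.87275*sin(3*g) + 14.42135*cos(2*g) - 22.41195)*cos(g)/(2.67*sin(g)^3 + 3.14*sin(g)^2 - 0.22*sin(g) - 2.32)^2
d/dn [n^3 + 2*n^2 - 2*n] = 3*n^2 + 4*n - 2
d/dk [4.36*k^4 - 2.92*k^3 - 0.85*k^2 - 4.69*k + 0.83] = 17.44*k^3 - 8.76*k^2 - 1.7*k - 4.69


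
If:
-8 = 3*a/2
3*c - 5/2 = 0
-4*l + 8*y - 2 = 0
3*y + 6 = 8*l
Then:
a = -16/3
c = 5/6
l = 27/26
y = 10/13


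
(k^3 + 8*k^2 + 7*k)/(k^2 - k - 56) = k*(k + 1)/(k - 8)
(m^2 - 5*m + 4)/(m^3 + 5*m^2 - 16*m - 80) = (m - 1)/(m^2 + 9*m + 20)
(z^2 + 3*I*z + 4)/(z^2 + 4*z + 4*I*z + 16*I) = (z - I)/(z + 4)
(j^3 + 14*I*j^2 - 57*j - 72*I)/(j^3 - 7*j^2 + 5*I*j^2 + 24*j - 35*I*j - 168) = (j^2 + 6*I*j - 9)/(j^2 - j*(7 + 3*I) + 21*I)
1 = 1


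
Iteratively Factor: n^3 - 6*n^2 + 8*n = (n - 2)*(n^2 - 4*n) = n*(n - 2)*(n - 4)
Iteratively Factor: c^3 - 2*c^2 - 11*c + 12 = (c - 4)*(c^2 + 2*c - 3) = (c - 4)*(c - 1)*(c + 3)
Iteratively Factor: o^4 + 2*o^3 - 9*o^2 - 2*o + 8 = (o - 2)*(o^3 + 4*o^2 - o - 4) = (o - 2)*(o + 4)*(o^2 - 1) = (o - 2)*(o + 1)*(o + 4)*(o - 1)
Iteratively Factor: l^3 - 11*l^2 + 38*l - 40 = (l - 5)*(l^2 - 6*l + 8) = (l - 5)*(l - 2)*(l - 4)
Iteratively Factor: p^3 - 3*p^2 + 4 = (p + 1)*(p^2 - 4*p + 4) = (p - 2)*(p + 1)*(p - 2)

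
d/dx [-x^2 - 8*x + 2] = -2*x - 8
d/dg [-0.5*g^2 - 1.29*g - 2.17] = -1.0*g - 1.29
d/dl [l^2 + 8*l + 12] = 2*l + 8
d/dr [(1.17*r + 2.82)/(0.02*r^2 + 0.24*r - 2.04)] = (0.0234*r^2 + 0.2808*r - (0.04*r + 0.24)*(1.17*r + 2.82) - 2.3868)/(0.02*r^2 + 0.24*r - 2.04)^2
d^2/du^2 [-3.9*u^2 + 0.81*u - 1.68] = -7.80000000000000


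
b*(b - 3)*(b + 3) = b^3 - 9*b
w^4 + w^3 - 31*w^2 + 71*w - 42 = (w - 3)*(w - 2)*(w - 1)*(w + 7)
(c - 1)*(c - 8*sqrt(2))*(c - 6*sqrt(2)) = c^3 - 14*sqrt(2)*c^2 - c^2 + 14*sqrt(2)*c + 96*c - 96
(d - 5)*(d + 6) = d^2 + d - 30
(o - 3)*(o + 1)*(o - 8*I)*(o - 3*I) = o^4 - 2*o^3 - 11*I*o^3 - 27*o^2 + 22*I*o^2 + 48*o + 33*I*o + 72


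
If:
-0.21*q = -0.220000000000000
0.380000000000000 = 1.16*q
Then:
No Solution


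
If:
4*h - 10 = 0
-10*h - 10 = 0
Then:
No Solution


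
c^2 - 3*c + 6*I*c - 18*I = (c - 3)*(c + 6*I)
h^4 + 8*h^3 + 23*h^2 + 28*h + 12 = (h + 1)*(h + 2)^2*(h + 3)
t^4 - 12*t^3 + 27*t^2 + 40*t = t*(t - 8)*(t - 5)*(t + 1)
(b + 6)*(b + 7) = b^2 + 13*b + 42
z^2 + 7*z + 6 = (z + 1)*(z + 6)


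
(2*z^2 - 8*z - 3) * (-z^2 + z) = -2*z^4 + 10*z^3 - 5*z^2 - 3*z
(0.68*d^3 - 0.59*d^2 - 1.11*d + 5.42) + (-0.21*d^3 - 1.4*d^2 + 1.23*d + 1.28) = 0.47*d^3 - 1.99*d^2 + 0.12*d + 6.7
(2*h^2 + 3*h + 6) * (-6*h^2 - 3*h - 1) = -12*h^4 - 24*h^3 - 47*h^2 - 21*h - 6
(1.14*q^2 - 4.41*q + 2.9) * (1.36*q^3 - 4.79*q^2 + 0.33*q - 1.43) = 1.5504*q^5 - 11.4582*q^4 + 25.4441*q^3 - 16.9765*q^2 + 7.2633*q - 4.147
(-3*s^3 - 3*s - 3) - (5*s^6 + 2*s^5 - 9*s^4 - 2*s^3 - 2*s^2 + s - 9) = -5*s^6 - 2*s^5 + 9*s^4 - s^3 + 2*s^2 - 4*s + 6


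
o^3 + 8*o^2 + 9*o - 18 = (o - 1)*(o + 3)*(o + 6)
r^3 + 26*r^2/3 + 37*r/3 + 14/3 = (r + 2/3)*(r + 1)*(r + 7)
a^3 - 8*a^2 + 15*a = a*(a - 5)*(a - 3)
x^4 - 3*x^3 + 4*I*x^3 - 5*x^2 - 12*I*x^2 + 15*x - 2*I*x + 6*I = (x - 3)*(x + I)^2*(x + 2*I)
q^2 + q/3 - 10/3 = (q - 5/3)*(q + 2)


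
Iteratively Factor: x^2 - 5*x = (x)*(x - 5)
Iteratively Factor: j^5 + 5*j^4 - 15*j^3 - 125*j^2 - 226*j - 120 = (j + 2)*(j^4 + 3*j^3 - 21*j^2 - 83*j - 60) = (j + 1)*(j + 2)*(j^3 + 2*j^2 - 23*j - 60) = (j - 5)*(j + 1)*(j + 2)*(j^2 + 7*j + 12) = (j - 5)*(j + 1)*(j + 2)*(j + 3)*(j + 4)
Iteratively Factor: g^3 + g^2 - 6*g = (g - 2)*(g^2 + 3*g) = g*(g - 2)*(g + 3)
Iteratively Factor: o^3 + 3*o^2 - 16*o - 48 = (o + 3)*(o^2 - 16) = (o - 4)*(o + 3)*(o + 4)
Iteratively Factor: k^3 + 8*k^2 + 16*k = (k + 4)*(k^2 + 4*k) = k*(k + 4)*(k + 4)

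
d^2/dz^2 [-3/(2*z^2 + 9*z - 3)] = 6*(4*z^2 + 18*z - (4*z + 9)^2 - 6)/(2*z^2 + 9*z - 3)^3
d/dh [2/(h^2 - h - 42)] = 2*(1 - 2*h)/(-h^2 + h + 42)^2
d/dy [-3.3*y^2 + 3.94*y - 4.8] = 3.94 - 6.6*y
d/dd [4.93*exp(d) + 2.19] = 4.93*exp(d)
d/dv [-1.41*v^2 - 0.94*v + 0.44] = -2.82*v - 0.94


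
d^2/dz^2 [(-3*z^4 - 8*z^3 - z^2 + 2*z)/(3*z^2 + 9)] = 2*(-3*z^6 - 27*z^4 + 26*z^3 - 153*z^2 - 234*z - 9)/(3*(z^6 + 9*z^4 + 27*z^2 + 27))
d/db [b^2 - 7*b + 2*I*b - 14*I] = 2*b - 7 + 2*I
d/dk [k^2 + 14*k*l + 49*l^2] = 2*k + 14*l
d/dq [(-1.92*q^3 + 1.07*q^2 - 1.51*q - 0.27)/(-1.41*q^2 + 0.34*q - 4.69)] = (2.7072*q^4 - 1.3056*q^3 + 25.2491*q^2 - 10.798*q + 7.1737)/(1.9881*q^4 - 0.9588*q^3 + 13.3414*q^2 - 3.1892*q + 21.9961)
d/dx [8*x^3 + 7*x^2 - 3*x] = 24*x^2 + 14*x - 3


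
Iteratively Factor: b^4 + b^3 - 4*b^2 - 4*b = (b - 2)*(b^3 + 3*b^2 + 2*b) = b*(b - 2)*(b^2 + 3*b + 2) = b*(b - 2)*(b + 1)*(b + 2)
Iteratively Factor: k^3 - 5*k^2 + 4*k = (k - 4)*(k^2 - k) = k*(k - 4)*(k - 1)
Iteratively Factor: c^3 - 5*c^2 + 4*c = (c - 4)*(c^2 - c) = (c - 4)*(c - 1)*(c)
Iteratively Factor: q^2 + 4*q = (q)*(q + 4)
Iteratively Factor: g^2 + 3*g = (g + 3)*(g)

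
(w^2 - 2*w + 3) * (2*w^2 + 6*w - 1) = 2*w^4 + 2*w^3 - 7*w^2 + 20*w - 3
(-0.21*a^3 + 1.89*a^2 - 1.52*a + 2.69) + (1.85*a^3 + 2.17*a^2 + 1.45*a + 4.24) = 1.64*a^3 + 4.06*a^2 - 0.0700000000000001*a + 6.93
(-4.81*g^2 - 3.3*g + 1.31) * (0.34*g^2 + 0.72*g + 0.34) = -1.6354*g^4 - 4.5852*g^3 - 3.566*g^2 - 0.1788*g + 0.4454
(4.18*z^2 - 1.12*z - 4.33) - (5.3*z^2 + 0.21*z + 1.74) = -1.12*z^2 - 1.33*z - 6.07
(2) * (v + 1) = 2*v + 2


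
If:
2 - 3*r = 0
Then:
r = 2/3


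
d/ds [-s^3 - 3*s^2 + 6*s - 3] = -3*s^2 - 6*s + 6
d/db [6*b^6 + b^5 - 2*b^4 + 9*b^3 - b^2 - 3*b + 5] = 36*b^5 + 5*b^4 - 8*b^3 + 27*b^2 - 2*b - 3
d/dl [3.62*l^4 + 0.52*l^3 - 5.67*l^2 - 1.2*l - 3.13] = 14.48*l^3 + 1.56*l^2 - 11.34*l - 1.2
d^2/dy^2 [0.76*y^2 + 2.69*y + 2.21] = 1.52000000000000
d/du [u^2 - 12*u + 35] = 2*u - 12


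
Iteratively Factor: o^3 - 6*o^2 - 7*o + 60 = (o + 3)*(o^2 - 9*o + 20) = (o - 5)*(o + 3)*(o - 4)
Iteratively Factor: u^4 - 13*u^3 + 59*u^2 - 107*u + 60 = (u - 5)*(u^3 - 8*u^2 + 19*u - 12) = (u - 5)*(u - 4)*(u^2 - 4*u + 3) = (u - 5)*(u - 4)*(u - 3)*(u - 1)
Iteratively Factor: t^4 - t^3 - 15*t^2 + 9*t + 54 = (t - 3)*(t^3 + 2*t^2 - 9*t - 18) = (t - 3)*(t + 2)*(t^2 - 9) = (t - 3)^2*(t + 2)*(t + 3)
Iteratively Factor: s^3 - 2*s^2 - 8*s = (s + 2)*(s^2 - 4*s) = (s - 4)*(s + 2)*(s)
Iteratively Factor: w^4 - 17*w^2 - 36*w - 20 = (w + 2)*(w^3 - 2*w^2 - 13*w - 10) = (w + 2)^2*(w^2 - 4*w - 5) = (w - 5)*(w + 2)^2*(w + 1)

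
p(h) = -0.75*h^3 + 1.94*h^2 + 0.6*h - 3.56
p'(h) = -2.25*h^2 + 3.88*h + 0.6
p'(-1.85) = -14.28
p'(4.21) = -22.94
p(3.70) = -12.77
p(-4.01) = 73.59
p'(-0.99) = -5.45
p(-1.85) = 6.72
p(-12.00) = 1564.60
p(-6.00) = 224.68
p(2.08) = -0.67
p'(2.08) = -1.06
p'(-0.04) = 0.44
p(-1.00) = -1.47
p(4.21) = -22.61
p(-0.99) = -1.52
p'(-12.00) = -369.96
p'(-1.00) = -5.53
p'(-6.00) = -103.68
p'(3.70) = -15.85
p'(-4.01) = -51.14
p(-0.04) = -3.58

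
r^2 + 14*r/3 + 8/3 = (r + 2/3)*(r + 4)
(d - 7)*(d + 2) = d^2 - 5*d - 14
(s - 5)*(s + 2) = s^2 - 3*s - 10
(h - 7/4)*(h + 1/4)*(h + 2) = h^3 + h^2/2 - 55*h/16 - 7/8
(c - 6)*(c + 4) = c^2 - 2*c - 24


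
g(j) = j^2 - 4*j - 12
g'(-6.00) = -16.00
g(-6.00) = 48.00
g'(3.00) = 2.00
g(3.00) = -15.00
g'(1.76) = -0.48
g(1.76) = -15.94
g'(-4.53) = -13.06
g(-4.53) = 26.64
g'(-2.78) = -9.56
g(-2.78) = 6.85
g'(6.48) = 8.96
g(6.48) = 4.07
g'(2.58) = 1.16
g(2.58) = -15.66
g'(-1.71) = -7.42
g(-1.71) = -2.24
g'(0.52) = -2.96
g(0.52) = -13.81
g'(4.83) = 5.66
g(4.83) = -7.99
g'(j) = 2*j - 4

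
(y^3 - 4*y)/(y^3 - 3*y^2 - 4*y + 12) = y/(y - 3)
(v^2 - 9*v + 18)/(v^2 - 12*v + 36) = (v - 3)/(v - 6)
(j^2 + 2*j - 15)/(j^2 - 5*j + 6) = (j + 5)/(j - 2)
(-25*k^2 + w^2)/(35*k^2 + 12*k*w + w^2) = (-5*k + w)/(7*k + w)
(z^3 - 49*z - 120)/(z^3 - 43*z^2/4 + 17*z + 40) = 4*(z^2 + 8*z + 15)/(4*z^2 - 11*z - 20)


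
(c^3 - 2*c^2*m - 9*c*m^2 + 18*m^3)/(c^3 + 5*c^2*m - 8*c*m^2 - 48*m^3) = (c^2 + c*m - 6*m^2)/(c^2 + 8*c*m + 16*m^2)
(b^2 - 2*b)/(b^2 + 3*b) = (b - 2)/(b + 3)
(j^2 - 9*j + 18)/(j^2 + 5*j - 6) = (j^2 - 9*j + 18)/(j^2 + 5*j - 6)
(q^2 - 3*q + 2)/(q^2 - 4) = (q - 1)/(q + 2)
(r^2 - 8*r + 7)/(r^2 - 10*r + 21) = (r - 1)/(r - 3)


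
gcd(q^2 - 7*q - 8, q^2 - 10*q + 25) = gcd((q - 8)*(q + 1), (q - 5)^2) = 1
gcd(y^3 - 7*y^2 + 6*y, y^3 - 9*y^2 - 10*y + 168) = y - 6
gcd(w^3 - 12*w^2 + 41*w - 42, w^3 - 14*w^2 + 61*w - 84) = w^2 - 10*w + 21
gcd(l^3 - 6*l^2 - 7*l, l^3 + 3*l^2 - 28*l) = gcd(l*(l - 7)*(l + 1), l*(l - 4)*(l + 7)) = l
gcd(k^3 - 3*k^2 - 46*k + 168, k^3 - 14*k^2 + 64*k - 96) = k^2 - 10*k + 24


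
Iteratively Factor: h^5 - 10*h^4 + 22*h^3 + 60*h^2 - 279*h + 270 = (h - 2)*(h^4 - 8*h^3 + 6*h^2 + 72*h - 135) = (h - 2)*(h + 3)*(h^3 - 11*h^2 + 39*h - 45) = (h - 3)*(h - 2)*(h + 3)*(h^2 - 8*h + 15) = (h - 3)^2*(h - 2)*(h + 3)*(h - 5)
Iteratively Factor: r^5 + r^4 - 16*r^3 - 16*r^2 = (r + 4)*(r^4 - 3*r^3 - 4*r^2) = (r + 1)*(r + 4)*(r^3 - 4*r^2) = (r - 4)*(r + 1)*(r + 4)*(r^2) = r*(r - 4)*(r + 1)*(r + 4)*(r)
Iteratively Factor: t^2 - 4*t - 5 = (t - 5)*(t + 1)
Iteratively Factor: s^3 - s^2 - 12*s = (s - 4)*(s^2 + 3*s) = s*(s - 4)*(s + 3)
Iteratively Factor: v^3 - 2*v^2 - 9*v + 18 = (v - 3)*(v^2 + v - 6) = (v - 3)*(v - 2)*(v + 3)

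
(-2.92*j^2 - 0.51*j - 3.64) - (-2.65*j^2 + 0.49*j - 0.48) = -0.27*j^2 - 1.0*j - 3.16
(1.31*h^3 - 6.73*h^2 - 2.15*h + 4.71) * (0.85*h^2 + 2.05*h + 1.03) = 1.1135*h^5 - 3.035*h^4 - 14.2747*h^3 - 7.3359*h^2 + 7.441*h + 4.8513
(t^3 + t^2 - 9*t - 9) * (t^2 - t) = t^5 - 10*t^3 + 9*t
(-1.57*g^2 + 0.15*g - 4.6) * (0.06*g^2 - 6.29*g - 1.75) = -0.0942*g^4 + 9.8843*g^3 + 1.528*g^2 + 28.6715*g + 8.05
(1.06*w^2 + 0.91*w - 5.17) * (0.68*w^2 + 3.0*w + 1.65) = 0.7208*w^4 + 3.7988*w^3 + 0.9634*w^2 - 14.0085*w - 8.5305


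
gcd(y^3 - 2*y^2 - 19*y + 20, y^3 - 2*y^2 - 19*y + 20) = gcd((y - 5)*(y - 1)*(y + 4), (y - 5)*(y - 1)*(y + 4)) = y^3 - 2*y^2 - 19*y + 20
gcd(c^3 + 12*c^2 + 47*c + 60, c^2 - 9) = c + 3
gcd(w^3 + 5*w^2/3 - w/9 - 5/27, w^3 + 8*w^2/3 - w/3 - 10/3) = w + 5/3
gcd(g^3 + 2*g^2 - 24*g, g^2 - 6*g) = g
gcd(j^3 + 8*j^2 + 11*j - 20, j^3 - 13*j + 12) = j^2 + 3*j - 4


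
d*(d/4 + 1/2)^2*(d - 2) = d^4/16 + d^3/8 - d^2/4 - d/2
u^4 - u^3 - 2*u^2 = u^2*(u - 2)*(u + 1)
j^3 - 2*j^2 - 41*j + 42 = (j - 7)*(j - 1)*(j + 6)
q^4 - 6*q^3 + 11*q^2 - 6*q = q*(q - 3)*(q - 2)*(q - 1)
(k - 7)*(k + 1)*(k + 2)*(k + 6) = k^4 + 2*k^3 - 43*k^2 - 128*k - 84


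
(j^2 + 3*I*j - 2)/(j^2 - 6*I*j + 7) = (j + 2*I)/(j - 7*I)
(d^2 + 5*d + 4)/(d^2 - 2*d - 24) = (d + 1)/(d - 6)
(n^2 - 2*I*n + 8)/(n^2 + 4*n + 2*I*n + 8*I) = (n - 4*I)/(n + 4)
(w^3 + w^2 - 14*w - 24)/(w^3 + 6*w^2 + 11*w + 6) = (w - 4)/(w + 1)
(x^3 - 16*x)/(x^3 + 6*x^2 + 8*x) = (x - 4)/(x + 2)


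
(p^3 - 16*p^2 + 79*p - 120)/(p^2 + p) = (p^3 - 16*p^2 + 79*p - 120)/(p*(p + 1))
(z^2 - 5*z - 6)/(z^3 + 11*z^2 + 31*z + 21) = (z - 6)/(z^2 + 10*z + 21)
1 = 1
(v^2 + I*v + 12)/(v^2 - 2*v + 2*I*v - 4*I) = (v^2 + I*v + 12)/(v^2 + 2*v*(-1 + I) - 4*I)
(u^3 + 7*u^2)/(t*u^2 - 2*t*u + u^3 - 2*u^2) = u*(u + 7)/(t*u - 2*t + u^2 - 2*u)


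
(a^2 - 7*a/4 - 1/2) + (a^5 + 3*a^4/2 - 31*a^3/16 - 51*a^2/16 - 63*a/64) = a^5 + 3*a^4/2 - 31*a^3/16 - 35*a^2/16 - 175*a/64 - 1/2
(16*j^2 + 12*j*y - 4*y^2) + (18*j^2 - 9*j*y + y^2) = 34*j^2 + 3*j*y - 3*y^2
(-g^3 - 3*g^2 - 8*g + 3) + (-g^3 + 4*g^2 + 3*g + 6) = -2*g^3 + g^2 - 5*g + 9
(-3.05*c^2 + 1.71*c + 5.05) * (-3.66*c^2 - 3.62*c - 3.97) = 11.163*c^4 + 4.7824*c^3 - 12.5647*c^2 - 25.0697*c - 20.0485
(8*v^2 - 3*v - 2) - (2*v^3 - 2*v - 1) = -2*v^3 + 8*v^2 - v - 1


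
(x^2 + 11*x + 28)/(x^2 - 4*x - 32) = (x + 7)/(x - 8)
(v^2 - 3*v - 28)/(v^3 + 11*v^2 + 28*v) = (v - 7)/(v*(v + 7))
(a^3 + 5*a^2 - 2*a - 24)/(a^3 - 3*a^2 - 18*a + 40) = (a + 3)/(a - 5)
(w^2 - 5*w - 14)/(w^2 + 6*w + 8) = (w - 7)/(w + 4)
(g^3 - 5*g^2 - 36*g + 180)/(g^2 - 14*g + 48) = (g^2 + g - 30)/(g - 8)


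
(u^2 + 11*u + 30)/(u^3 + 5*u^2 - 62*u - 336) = (u + 5)/(u^2 - u - 56)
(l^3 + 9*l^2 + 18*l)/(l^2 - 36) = l*(l + 3)/(l - 6)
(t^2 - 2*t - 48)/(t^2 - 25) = (t^2 - 2*t - 48)/(t^2 - 25)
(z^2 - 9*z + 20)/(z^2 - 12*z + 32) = (z - 5)/(z - 8)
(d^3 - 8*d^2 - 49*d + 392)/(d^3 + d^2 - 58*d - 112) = (d - 7)/(d + 2)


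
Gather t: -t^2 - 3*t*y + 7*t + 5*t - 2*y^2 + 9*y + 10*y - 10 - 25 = -t^2 + t*(12 - 3*y) - 2*y^2 + 19*y - 35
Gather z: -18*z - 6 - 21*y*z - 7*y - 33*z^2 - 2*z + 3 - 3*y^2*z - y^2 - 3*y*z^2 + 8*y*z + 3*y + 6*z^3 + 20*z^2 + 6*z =-y^2 - 4*y + 6*z^3 + z^2*(-3*y - 13) + z*(-3*y^2 - 13*y - 14) - 3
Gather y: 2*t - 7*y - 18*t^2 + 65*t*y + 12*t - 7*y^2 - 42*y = -18*t^2 + 14*t - 7*y^2 + y*(65*t - 49)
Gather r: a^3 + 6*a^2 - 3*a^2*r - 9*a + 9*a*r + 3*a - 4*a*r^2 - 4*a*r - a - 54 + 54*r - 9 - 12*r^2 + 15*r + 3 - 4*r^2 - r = a^3 + 6*a^2 - 7*a + r^2*(-4*a - 16) + r*(-3*a^2 + 5*a + 68) - 60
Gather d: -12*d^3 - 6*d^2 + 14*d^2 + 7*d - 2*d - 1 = -12*d^3 + 8*d^2 + 5*d - 1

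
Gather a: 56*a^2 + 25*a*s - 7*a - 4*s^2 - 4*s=56*a^2 + a*(25*s - 7) - 4*s^2 - 4*s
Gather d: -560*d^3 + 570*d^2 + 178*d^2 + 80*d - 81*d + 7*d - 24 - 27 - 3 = -560*d^3 + 748*d^2 + 6*d - 54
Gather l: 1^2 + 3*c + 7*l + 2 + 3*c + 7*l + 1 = 6*c + 14*l + 4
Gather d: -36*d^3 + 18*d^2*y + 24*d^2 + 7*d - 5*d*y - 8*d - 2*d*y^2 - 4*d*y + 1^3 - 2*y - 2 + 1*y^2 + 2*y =-36*d^3 + d^2*(18*y + 24) + d*(-2*y^2 - 9*y - 1) + y^2 - 1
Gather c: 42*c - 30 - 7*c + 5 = 35*c - 25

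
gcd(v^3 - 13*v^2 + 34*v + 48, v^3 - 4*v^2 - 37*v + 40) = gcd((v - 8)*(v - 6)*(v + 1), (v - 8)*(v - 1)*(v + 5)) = v - 8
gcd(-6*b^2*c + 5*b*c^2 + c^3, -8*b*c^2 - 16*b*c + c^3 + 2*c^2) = c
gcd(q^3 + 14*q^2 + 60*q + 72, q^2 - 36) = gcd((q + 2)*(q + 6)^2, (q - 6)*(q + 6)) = q + 6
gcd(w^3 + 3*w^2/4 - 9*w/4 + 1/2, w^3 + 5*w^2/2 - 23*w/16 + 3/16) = w - 1/4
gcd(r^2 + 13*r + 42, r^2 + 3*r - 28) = r + 7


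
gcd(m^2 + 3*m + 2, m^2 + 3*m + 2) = m^2 + 3*m + 2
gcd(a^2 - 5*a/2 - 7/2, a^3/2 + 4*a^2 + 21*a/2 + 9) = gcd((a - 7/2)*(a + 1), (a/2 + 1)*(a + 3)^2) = 1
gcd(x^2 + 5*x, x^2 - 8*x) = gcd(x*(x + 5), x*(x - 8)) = x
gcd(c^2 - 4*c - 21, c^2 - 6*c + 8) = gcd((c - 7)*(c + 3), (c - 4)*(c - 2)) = 1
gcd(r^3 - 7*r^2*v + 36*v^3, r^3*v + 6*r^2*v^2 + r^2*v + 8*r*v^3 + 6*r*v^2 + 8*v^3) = r + 2*v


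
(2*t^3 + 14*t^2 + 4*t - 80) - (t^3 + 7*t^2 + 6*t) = t^3 + 7*t^2 - 2*t - 80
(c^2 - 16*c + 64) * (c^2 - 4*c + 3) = c^4 - 20*c^3 + 131*c^2 - 304*c + 192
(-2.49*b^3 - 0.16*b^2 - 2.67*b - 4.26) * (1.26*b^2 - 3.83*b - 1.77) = -3.1374*b^5 + 9.3351*b^4 + 1.6559*b^3 + 5.1417*b^2 + 21.0417*b + 7.5402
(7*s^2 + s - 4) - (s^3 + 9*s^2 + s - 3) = -s^3 - 2*s^2 - 1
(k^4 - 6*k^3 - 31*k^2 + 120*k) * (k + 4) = k^5 - 2*k^4 - 55*k^3 - 4*k^2 + 480*k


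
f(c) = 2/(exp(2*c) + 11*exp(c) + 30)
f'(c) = 2*(-2*exp(2*c) - 11*exp(c))/(exp(2*c) + 11*exp(c) + 30)^2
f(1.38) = 0.02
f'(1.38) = -0.02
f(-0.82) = 0.06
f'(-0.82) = -0.01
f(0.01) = 0.05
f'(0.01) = -0.01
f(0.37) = 0.04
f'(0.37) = -0.02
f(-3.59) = 0.07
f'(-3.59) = -0.00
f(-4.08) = 0.07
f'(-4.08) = -0.00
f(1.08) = 0.03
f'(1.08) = -0.02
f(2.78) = 0.00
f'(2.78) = -0.01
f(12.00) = 0.00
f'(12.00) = 0.00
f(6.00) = 0.00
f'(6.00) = 0.00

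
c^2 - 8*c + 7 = (c - 7)*(c - 1)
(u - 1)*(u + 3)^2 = u^3 + 5*u^2 + 3*u - 9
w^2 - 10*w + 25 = (w - 5)^2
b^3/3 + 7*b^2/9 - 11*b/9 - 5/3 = (b/3 + 1/3)*(b - 5/3)*(b + 3)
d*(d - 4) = d^2 - 4*d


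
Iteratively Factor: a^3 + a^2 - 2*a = (a - 1)*(a^2 + 2*a) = (a - 1)*(a + 2)*(a)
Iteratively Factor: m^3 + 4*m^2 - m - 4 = (m + 1)*(m^2 + 3*m - 4) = (m - 1)*(m + 1)*(m + 4)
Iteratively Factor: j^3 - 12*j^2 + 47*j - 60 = (j - 3)*(j^2 - 9*j + 20) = (j - 5)*(j - 3)*(j - 4)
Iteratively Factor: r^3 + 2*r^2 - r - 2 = (r + 1)*(r^2 + r - 2) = (r + 1)*(r + 2)*(r - 1)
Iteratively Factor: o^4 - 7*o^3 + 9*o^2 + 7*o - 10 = (o - 1)*(o^3 - 6*o^2 + 3*o + 10) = (o - 5)*(o - 1)*(o^2 - o - 2) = (o - 5)*(o - 1)*(o + 1)*(o - 2)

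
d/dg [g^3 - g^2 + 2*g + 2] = 3*g^2 - 2*g + 2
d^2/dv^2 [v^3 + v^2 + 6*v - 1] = 6*v + 2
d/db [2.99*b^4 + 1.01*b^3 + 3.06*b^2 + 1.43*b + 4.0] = 11.96*b^3 + 3.03*b^2 + 6.12*b + 1.43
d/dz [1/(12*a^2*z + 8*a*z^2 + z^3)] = (-12*a^2 - 16*a*z - 3*z^2)/(z^2*(12*a^2 + 8*a*z + z^2)^2)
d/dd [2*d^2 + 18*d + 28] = 4*d + 18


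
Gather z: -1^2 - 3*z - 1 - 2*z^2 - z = -2*z^2 - 4*z - 2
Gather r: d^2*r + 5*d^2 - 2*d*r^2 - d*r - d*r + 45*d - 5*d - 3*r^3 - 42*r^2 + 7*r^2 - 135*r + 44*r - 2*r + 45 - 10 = 5*d^2 + 40*d - 3*r^3 + r^2*(-2*d - 35) + r*(d^2 - 2*d - 93) + 35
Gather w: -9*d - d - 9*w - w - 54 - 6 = -10*d - 10*w - 60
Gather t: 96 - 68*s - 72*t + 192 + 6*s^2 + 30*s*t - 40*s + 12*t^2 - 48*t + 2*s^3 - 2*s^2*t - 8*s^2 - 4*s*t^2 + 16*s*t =2*s^3 - 2*s^2 - 108*s + t^2*(12 - 4*s) + t*(-2*s^2 + 46*s - 120) + 288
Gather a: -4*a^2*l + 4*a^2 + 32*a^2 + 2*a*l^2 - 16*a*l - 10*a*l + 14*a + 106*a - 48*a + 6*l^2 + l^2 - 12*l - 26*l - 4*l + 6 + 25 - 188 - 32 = a^2*(36 - 4*l) + a*(2*l^2 - 26*l + 72) + 7*l^2 - 42*l - 189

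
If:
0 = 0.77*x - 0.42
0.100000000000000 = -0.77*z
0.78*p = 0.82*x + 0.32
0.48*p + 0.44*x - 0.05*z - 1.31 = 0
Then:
No Solution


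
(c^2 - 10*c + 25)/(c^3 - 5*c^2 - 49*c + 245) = (c - 5)/(c^2 - 49)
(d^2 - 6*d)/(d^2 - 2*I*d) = (d - 6)/(d - 2*I)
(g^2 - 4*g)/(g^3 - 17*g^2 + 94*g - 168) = g/(g^2 - 13*g + 42)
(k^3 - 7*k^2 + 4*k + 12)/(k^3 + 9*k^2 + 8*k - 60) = (k^2 - 5*k - 6)/(k^2 + 11*k + 30)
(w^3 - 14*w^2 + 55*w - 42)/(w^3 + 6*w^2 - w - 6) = (w^2 - 13*w + 42)/(w^2 + 7*w + 6)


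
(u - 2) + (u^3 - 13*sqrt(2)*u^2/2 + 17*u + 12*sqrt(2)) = u^3 - 13*sqrt(2)*u^2/2 + 18*u - 2 + 12*sqrt(2)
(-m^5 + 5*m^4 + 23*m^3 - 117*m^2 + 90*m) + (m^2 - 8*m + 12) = -m^5 + 5*m^4 + 23*m^3 - 116*m^2 + 82*m + 12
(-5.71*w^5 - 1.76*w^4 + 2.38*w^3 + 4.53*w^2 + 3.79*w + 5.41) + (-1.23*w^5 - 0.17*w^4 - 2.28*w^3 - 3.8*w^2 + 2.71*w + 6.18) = -6.94*w^5 - 1.93*w^4 + 0.1*w^3 + 0.73*w^2 + 6.5*w + 11.59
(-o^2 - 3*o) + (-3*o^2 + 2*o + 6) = -4*o^2 - o + 6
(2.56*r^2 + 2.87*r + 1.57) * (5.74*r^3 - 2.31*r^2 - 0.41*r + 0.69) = 14.6944*r^5 + 10.5602*r^4 + 1.3325*r^3 - 3.037*r^2 + 1.3366*r + 1.0833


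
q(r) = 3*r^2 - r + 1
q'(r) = 6*r - 1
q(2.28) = 14.32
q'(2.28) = 12.68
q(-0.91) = 4.39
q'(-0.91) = -6.46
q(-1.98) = 14.74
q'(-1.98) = -12.88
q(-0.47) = 2.13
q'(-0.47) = -3.82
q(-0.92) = 4.46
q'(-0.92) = -6.52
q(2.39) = 15.75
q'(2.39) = 13.34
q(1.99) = 10.89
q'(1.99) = 10.94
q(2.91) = 23.49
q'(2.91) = 16.46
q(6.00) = 103.00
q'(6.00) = 35.00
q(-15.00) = 691.00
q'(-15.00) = -91.00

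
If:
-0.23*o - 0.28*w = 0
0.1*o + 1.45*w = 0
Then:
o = 0.00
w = 0.00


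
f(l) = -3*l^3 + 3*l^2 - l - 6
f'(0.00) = -1.00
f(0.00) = -6.00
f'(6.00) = -289.00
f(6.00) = -552.00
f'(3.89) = -113.85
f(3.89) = -141.09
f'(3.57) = -94.28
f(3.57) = -107.83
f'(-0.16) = -2.19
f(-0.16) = -5.75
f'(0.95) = -3.42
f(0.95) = -6.81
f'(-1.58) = -32.95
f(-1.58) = 14.90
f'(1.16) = -6.15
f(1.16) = -7.81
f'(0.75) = -1.56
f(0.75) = -6.33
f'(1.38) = -9.86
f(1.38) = -9.55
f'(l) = -9*l^2 + 6*l - 1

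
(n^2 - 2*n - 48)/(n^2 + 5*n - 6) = (n - 8)/(n - 1)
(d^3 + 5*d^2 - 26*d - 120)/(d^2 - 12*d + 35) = (d^2 + 10*d + 24)/(d - 7)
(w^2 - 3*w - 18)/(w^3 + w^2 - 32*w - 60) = (w + 3)/(w^2 + 7*w + 10)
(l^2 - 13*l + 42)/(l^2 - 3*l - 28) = (l - 6)/(l + 4)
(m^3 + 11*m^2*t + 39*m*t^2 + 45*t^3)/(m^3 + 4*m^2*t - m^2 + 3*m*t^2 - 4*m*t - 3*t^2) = (m^2 + 8*m*t + 15*t^2)/(m^2 + m*t - m - t)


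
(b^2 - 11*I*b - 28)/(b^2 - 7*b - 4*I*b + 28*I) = (b - 7*I)/(b - 7)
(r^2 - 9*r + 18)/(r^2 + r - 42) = (r - 3)/(r + 7)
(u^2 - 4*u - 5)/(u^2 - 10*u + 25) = (u + 1)/(u - 5)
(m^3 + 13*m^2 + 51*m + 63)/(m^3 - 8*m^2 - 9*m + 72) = (m^2 + 10*m + 21)/(m^2 - 11*m + 24)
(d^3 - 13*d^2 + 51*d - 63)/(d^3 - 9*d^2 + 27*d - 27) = (d - 7)/(d - 3)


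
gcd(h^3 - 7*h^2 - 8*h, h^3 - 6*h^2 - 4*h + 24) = 1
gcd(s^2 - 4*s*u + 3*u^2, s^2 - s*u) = s - u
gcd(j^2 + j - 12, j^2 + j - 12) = j^2 + j - 12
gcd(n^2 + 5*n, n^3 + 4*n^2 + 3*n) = n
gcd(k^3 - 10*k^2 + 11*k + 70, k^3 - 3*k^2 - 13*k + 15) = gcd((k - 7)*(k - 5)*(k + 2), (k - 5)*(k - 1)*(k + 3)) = k - 5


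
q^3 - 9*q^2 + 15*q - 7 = (q - 7)*(q - 1)^2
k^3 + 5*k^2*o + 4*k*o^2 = k*(k + o)*(k + 4*o)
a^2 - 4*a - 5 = (a - 5)*(a + 1)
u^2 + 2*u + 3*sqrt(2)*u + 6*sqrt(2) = (u + 2)*(u + 3*sqrt(2))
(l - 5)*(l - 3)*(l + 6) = l^3 - 2*l^2 - 33*l + 90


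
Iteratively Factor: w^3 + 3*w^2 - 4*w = (w - 1)*(w^2 + 4*w) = (w - 1)*(w + 4)*(w)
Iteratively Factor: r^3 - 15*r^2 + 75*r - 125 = (r - 5)*(r^2 - 10*r + 25) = (r - 5)^2*(r - 5)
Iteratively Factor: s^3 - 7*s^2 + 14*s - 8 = (s - 2)*(s^2 - 5*s + 4) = (s - 4)*(s - 2)*(s - 1)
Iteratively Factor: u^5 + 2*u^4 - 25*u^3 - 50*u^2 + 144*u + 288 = (u - 3)*(u^4 + 5*u^3 - 10*u^2 - 80*u - 96) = (u - 3)*(u + 3)*(u^3 + 2*u^2 - 16*u - 32) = (u - 3)*(u + 2)*(u + 3)*(u^2 - 16) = (u - 3)*(u + 2)*(u + 3)*(u + 4)*(u - 4)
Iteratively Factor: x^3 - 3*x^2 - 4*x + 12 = (x - 3)*(x^2 - 4) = (x - 3)*(x - 2)*(x + 2)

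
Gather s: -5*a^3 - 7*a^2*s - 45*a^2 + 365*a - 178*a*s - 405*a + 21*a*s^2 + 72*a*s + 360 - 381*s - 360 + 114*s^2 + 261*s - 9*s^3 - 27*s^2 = -5*a^3 - 45*a^2 - 40*a - 9*s^3 + s^2*(21*a + 87) + s*(-7*a^2 - 106*a - 120)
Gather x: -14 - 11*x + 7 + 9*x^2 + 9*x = 9*x^2 - 2*x - 7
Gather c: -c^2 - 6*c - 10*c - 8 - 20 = -c^2 - 16*c - 28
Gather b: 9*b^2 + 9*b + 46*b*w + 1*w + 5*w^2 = 9*b^2 + b*(46*w + 9) + 5*w^2 + w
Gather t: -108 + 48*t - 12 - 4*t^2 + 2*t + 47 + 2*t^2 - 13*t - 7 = -2*t^2 + 37*t - 80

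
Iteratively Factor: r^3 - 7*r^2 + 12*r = (r)*(r^2 - 7*r + 12) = r*(r - 4)*(r - 3)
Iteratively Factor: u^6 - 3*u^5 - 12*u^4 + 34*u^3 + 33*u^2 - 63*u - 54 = (u - 3)*(u^5 - 12*u^3 - 2*u^2 + 27*u + 18) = (u - 3)*(u + 1)*(u^4 - u^3 - 11*u^2 + 9*u + 18) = (u - 3)*(u - 2)*(u + 1)*(u^3 + u^2 - 9*u - 9) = (u - 3)^2*(u - 2)*(u + 1)*(u^2 + 4*u + 3) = (u - 3)^2*(u - 2)*(u + 1)*(u + 3)*(u + 1)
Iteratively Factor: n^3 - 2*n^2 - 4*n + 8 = (n + 2)*(n^2 - 4*n + 4) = (n - 2)*(n + 2)*(n - 2)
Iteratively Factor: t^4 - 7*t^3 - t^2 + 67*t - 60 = (t + 3)*(t^3 - 10*t^2 + 29*t - 20) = (t - 4)*(t + 3)*(t^2 - 6*t + 5) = (t - 4)*(t - 1)*(t + 3)*(t - 5)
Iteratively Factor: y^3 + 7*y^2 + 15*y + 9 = (y + 3)*(y^2 + 4*y + 3) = (y + 1)*(y + 3)*(y + 3)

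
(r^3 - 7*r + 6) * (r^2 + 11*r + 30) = r^5 + 11*r^4 + 23*r^3 - 71*r^2 - 144*r + 180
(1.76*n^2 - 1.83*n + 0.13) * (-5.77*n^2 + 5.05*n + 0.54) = -10.1552*n^4 + 19.4471*n^3 - 9.0412*n^2 - 0.3317*n + 0.0702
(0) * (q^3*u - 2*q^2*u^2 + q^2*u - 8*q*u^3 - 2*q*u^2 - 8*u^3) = 0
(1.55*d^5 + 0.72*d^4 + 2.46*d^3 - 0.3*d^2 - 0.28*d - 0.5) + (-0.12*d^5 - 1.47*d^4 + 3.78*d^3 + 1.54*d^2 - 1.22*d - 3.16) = 1.43*d^5 - 0.75*d^4 + 6.24*d^3 + 1.24*d^2 - 1.5*d - 3.66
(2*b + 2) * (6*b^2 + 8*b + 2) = 12*b^3 + 28*b^2 + 20*b + 4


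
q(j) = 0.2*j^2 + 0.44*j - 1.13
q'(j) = 0.4*j + 0.44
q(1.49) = -0.03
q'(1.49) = 1.04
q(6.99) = 11.72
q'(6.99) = 3.24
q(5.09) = 6.29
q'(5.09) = 2.48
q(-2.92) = -0.71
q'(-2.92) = -0.73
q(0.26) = -1.00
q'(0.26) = 0.54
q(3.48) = 2.82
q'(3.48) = 1.83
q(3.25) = 2.41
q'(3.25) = 1.74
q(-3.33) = -0.38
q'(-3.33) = -0.89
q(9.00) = 19.03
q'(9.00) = 4.04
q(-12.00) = 22.39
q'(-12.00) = -4.36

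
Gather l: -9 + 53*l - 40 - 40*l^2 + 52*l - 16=-40*l^2 + 105*l - 65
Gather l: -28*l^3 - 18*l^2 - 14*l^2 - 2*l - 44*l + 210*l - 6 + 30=-28*l^3 - 32*l^2 + 164*l + 24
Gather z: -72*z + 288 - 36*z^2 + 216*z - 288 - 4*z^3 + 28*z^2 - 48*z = -4*z^3 - 8*z^2 + 96*z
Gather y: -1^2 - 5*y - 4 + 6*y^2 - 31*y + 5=6*y^2 - 36*y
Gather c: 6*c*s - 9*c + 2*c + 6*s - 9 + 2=c*(6*s - 7) + 6*s - 7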